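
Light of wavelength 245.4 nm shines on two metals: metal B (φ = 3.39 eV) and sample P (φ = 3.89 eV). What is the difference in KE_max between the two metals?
0.5000 eV

Using KE_max = hc/λ - φ for each metal:

Photon energy: E = hc/λ = 5.0523 eV

For metal B (φ₁ = 3.39 eV):
KE₁ = E - φ₁ = 5.0523 - 3.39 = 1.6623 eV

For sample P (φ₂ = 3.89 eV):
KE₂ = E - φ₂ = 5.0523 - 3.89 = 1.1623 eV

Difference:
ΔKE = KE₁ - KE₂ = 1.6623 - 1.1623 = 0.5000 eV

Note: The difference equals the difference in work functions: 3.89 - 3.39 = 0.50 eV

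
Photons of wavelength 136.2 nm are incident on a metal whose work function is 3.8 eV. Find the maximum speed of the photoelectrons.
1.3658e+06 m/s

First, find the maximum kinetic energy:
E_photon = hc/λ = 9.1031 eV
KE_max = E_photon - φ = 9.1031 - 3.8 = 5.3031 eV

Convert to Joules: KE_max = 5.3031 × 1.602×10⁻¹⁹ J = 8.4965e-19 J

Then use KE = ½mv² to find velocity:
v = √(2·KE/m) = √(2 × 8.4965e-19 J / 9.109e-31 kg)
v = 1.3658e+06 m/s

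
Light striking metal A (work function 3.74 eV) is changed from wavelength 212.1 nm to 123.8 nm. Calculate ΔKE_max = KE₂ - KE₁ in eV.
4.1693 eV

Using Einstein's equation: KE_max = hc/λ - φ

For λ₁ = 212.1 nm:
KE₁ = hc/λ₁ - φ = 5.8456 - 3.74 = 2.1056 eV

For λ₂ = 123.8 nm:
KE₂ = hc/λ₂ - φ = 10.0149 - 3.74 = 6.2749 eV

Change in KE:
ΔKE = KE₂ - KE₁ = 6.2749 - 2.1056 = 4.1693 eV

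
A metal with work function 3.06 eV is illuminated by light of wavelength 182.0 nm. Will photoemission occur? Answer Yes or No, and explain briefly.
Yes

For photoemission, the photon energy must exceed the work function.

Photon energy: E = hc/λ = 6.8123 eV
Work function: φ = 3.06 eV

Since E_photon (6.8123 eV) > φ (3.06 eV), photoemission WILL occur.
The threshold wavelength is λ₀ = hc/φ = 405.2 nm.
Since 182.0 nm < 405.2 nm, the light has sufficient energy.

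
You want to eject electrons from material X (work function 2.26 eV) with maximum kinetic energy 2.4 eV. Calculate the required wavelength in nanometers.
266.06 nm

From Einstein's equation: KE_max = hc/λ - φ

Rearranging for λ:
hc/λ = KE_max + φ
λ = hc/(KE_max + φ)

Required photon energy:
E_photon = KE_max + φ = 2.4 + 2.26 = 4.66 eV

Required wavelength:
λ = hc/E_photon = (6.626×10⁻³⁴)(3×10⁸) / (4.66 × 1.602×10⁻¹⁹)
λ = 266.06 nm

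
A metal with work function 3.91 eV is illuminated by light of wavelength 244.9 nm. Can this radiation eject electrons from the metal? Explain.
Yes

For photoemission, the photon energy must exceed the work function.

Photon energy: E = hc/λ = 5.0626 eV
Work function: φ = 3.91 eV

Since E_photon (5.0626 eV) > φ (3.91 eV), photoemission WILL occur.
The threshold wavelength is λ₀ = hc/φ = 317.1 nm.
Since 244.9 nm < 317.1 nm, the light has sufficient energy.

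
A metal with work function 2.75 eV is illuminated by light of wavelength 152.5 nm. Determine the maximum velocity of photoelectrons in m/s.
1.3757e+06 m/s

First, find the maximum kinetic energy:
E_photon = hc/λ = 8.1301 eV
KE_max = E_photon - φ = 8.1301 - 2.75 = 5.3801 eV

Convert to Joules: KE_max = 5.3801 × 1.602×10⁻¹⁹ J = 8.6199e-19 J

Then use KE = ½mv² to find velocity:
v = √(2·KE/m) = √(2 × 8.6199e-19 J / 9.109e-31 kg)
v = 1.3757e+06 m/s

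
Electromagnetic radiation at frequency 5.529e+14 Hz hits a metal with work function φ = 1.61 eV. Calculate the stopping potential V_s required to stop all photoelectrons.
0.6766 V

The stopping potential V_s satisfies: eV_s = KE_max

First, find KE_max using Einstein's equation:
E_photon = hf = (6.626×10⁻³⁴ J·s)(5.529e+14 Hz) = 2.2866 eV
KE_max = E_photon - φ = 2.2866 - 1.61 = 0.6766 eV

Since eV_s = KE_max:
V_s = KE_max/e = 0.6766 V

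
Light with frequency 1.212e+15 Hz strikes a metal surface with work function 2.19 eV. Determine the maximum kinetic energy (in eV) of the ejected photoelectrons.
2.8224 eV

Using Einstein's photoelectric equation: KE_max = hf - φ

First, calculate the photon energy:
E_photon = hf = (6.626×10⁻³⁴ J·s)(1.212e+15 Hz)
E_photon = 5.0124 eV

Then, the maximum kinetic energy:
KE_max = E_photon - φ = 5.0124 eV - 2.19 eV = 2.8224 eV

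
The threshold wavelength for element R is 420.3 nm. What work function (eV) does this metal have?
2.95 eV

At the threshold wavelength, photon energy equals work function:
φ = hc/λ₀

Calculating:
φ = (6.626×10⁻³⁴ J·s)(3×10⁸ m/s) / (420.3×10⁻⁹ m)
φ = 2.95 eV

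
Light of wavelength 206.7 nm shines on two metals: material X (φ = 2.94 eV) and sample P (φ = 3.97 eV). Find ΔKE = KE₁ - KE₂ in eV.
1.0300 eV

Using KE_max = hc/λ - φ for each metal:

Photon energy: E = hc/λ = 5.9983 eV

For material X (φ₁ = 2.94 eV):
KE₁ = E - φ₁ = 5.9983 - 2.94 = 3.0583 eV

For sample P (φ₂ = 3.97 eV):
KE₂ = E - φ₂ = 5.9983 - 3.97 = 2.0283 eV

Difference:
ΔKE = KE₁ - KE₂ = 3.0583 - 2.0283 = 1.0300 eV

Note: The difference equals the difference in work functions: 3.97 - 2.94 = 1.03 eV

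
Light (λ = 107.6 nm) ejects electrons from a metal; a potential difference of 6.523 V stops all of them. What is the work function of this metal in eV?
5.00 eV

The stopping potential gives the maximum kinetic energy: KE_max = eV_s = 6.523 eV

From Einstein's photoelectric equation: KE_max = hc/λ - φ
Rearranging: φ = hc/λ - KE_max

Calculate photon energy:
E_photon = hc/λ = (6.626×10⁻³⁴ J·s)(3×10⁸ m/s) / (107.6×10⁻⁹ m) = 11.5227 eV

Therefore:
φ = 11.5227 - 6.523 = 5.00 eV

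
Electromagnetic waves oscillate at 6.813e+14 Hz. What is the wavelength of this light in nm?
440.03 nm

Using the wave equation: c = fλ

Solving for wavelength:
λ = c/f = (3×10⁸ m/s) / (6.813e+14 Hz)
λ = 440.03 nm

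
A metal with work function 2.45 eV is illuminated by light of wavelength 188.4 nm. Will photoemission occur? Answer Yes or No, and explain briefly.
Yes

For photoemission, the photon energy must exceed the work function.

Photon energy: E = hc/λ = 6.5809 eV
Work function: φ = 2.45 eV

Since E_photon (6.5809 eV) > φ (2.45 eV), photoemission WILL occur.
The threshold wavelength is λ₀ = hc/φ = 506.1 nm.
Since 188.4 nm < 506.1 nm, the light has sufficient energy.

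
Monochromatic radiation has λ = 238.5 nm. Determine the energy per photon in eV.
5.1985 eV

Using E = hf = hc/λ:

E = hc/λ = (6.626×10⁻³⁴ J·s)(3×10⁸ m/s) / (238.5×10⁻⁹ m)
E = 5.1985 eV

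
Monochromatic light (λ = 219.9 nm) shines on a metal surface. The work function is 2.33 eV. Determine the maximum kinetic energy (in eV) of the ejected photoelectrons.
3.3082 eV

Using Einstein's photoelectric equation: KE_max = hf - φ = hc/λ - φ

First, calculate the photon energy:
E_photon = hc/λ = (6.626×10⁻³⁴ J·s)(3×10⁸ m/s) / (219.9×10⁻⁹ m)
E_photon = 5.6382 eV

Then, the maximum kinetic energy:
KE_max = E_photon - φ = 5.6382 eV - 2.33 eV = 3.3082 eV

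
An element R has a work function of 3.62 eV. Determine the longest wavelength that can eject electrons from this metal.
342.50 nm

The threshold wavelength is when the photon energy equals the work function:
hc/λ₀ = φ

Solving for λ₀:
λ₀ = hc/φ = (6.626×10⁻³⁴ J·s)(3×10⁸ m/s) / (3.62 eV × 1.602×10⁻¹⁹ J/eV)
λ₀ = 342.50 nm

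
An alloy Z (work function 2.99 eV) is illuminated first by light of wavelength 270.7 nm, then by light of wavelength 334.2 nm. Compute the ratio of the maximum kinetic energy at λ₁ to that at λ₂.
2.2089

Using Einstein's equation: KE_max = hc/λ - φ

For λ₁ = 270.7 nm:
E₁ = hc/λ₁ = 4.5801 eV
KE₁ = E₁ - φ = 4.5801 - 2.99 = 1.5901 eV

For λ₂ = 334.2 nm:
E₂ = hc/λ₂ = 3.7099 eV
KE₂ = E₂ - φ = 3.7099 - 2.99 = 0.7199 eV

Ratio: KE₁/KE₂ = 1.5901/0.7199 = 2.2089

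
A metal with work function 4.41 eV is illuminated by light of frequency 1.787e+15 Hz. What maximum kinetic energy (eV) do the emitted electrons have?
2.9804 eV

Using Einstein's photoelectric equation: KE_max = hf - φ

First, calculate the photon energy:
E_photon = hf = (6.626×10⁻³⁴ J·s)(1.787e+15 Hz)
E_photon = 7.3904 eV

Then, the maximum kinetic energy:
KE_max = E_photon - φ = 7.3904 eV - 4.41 eV = 2.9804 eV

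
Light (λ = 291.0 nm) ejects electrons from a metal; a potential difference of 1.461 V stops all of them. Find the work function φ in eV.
2.80 eV

The stopping potential gives the maximum kinetic energy: KE_max = eV_s = 1.461 eV

From Einstein's photoelectric equation: KE_max = hc/λ - φ
Rearranging: φ = hc/λ - KE_max

Calculate photon energy:
E_photon = hc/λ = (6.626×10⁻³⁴ J·s)(3×10⁸ m/s) / (291.0×10⁻⁹ m) = 4.2606 eV

Therefore:
φ = 4.2606 - 1.461 = 2.80 eV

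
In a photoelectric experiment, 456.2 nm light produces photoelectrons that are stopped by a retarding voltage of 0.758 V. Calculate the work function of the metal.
1.96 eV

The stopping potential gives the maximum kinetic energy: KE_max = eV_s = 0.758 eV

From Einstein's photoelectric equation: KE_max = hc/λ - φ
Rearranging: φ = hc/λ - KE_max

Calculate photon energy:
E_photon = hc/λ = (6.626×10⁻³⁴ J·s)(3×10⁸ m/s) / (456.2×10⁻⁹ m) = 2.7178 eV

Therefore:
φ = 2.7178 - 0.758 = 1.96 eV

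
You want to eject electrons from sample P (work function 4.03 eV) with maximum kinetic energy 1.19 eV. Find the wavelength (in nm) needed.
237.52 nm

From Einstein's equation: KE_max = hc/λ - φ

Rearranging for λ:
hc/λ = KE_max + φ
λ = hc/(KE_max + φ)

Required photon energy:
E_photon = KE_max + φ = 1.19 + 4.03 = 5.22 eV

Required wavelength:
λ = hc/E_photon = (6.626×10⁻³⁴)(3×10⁸) / (5.22 × 1.602×10⁻¹⁹)
λ = 237.52 nm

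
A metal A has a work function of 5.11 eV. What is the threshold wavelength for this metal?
242.63 nm

The threshold wavelength is when the photon energy equals the work function:
hc/λ₀ = φ

Solving for λ₀:
λ₀ = hc/φ = (6.626×10⁻³⁴ J·s)(3×10⁸ m/s) / (5.11 eV × 1.602×10⁻¹⁹ J/eV)
λ₀ = 242.63 nm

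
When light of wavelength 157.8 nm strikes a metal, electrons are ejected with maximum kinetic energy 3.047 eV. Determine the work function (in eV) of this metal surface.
4.81 eV

From Einstein's photoelectric equation: KE_max = hf - φ = hc/λ - φ

Rearranging for φ:
φ = hc/λ - KE_max

Calculate photon energy:
E_photon = hc/λ = 7.8570 eV

Therefore:
φ = 7.8570 - 3.047 = 4.81 eV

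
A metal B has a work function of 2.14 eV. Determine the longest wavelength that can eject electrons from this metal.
579.37 nm

The threshold wavelength is when the photon energy equals the work function:
hc/λ₀ = φ

Solving for λ₀:
λ₀ = hc/φ = (6.626×10⁻³⁴ J·s)(3×10⁸ m/s) / (2.14 eV × 1.602×10⁻¹⁹ J/eV)
λ₀ = 579.37 nm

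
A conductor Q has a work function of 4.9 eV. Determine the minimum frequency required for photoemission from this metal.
1.1848e+15 Hz

The threshold frequency is when the photon energy equals the work function:
hf₀ = φ

Solving for f₀:
f₀ = φ/h = (4.9 eV × 1.602×10⁻¹⁹ J/eV) / (6.626×10⁻³⁴ J·s)
f₀ = 1.1848e+15 Hz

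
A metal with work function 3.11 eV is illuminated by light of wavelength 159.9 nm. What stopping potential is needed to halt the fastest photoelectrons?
4.6439 V

The stopping potential V_s satisfies: eV_s = KE_max

First, find KE_max using Einstein's equation:
E_photon = hc/λ = 7.7539 eV
KE_max = E_photon - φ = 7.7539 - 3.11 = 4.6439 eV

Since eV_s = KE_max:
V_s = KE_max/e = 4.6439 V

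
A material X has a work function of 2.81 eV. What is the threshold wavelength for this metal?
441.22 nm

The threshold wavelength is when the photon energy equals the work function:
hc/λ₀ = φ

Solving for λ₀:
λ₀ = hc/φ = (6.626×10⁻³⁴ J·s)(3×10⁸ m/s) / (2.81 eV × 1.602×10⁻¹⁹ J/eV)
λ₀ = 441.22 nm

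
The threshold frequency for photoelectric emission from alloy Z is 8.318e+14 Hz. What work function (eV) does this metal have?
3.44 eV

At the threshold frequency, photon energy equals work function:
φ = hf₀

Calculating:
φ = (6.626×10⁻³⁴ J·s)(8.318e+14 Hz)
φ = 3.44 eV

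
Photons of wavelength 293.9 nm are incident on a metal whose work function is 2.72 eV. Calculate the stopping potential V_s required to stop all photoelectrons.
1.4986 V

The stopping potential V_s satisfies: eV_s = KE_max

First, find KE_max using Einstein's equation:
E_photon = hc/λ = 4.2186 eV
KE_max = E_photon - φ = 4.2186 - 2.72 = 1.4986 eV

Since eV_s = KE_max:
V_s = KE_max/e = 1.4986 V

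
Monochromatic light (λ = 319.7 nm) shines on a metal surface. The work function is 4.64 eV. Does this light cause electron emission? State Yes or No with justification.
No

For photoemission, the photon energy must exceed the work function.

Photon energy: E = hc/λ = 3.8781 eV
Work function: φ = 4.64 eV

Since E_photon (3.8781 eV) < φ (4.64 eV), photoemission will NOT occur.
The threshold wavelength is λ₀ = hc/φ = 267.2 nm.
Since 319.7 nm > 267.2 nm, the photons lack sufficient energy.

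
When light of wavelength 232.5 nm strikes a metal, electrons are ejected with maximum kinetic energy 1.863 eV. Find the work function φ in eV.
3.47 eV

From Einstein's photoelectric equation: KE_max = hf - φ = hc/λ - φ

Rearranging for φ:
φ = hc/λ - KE_max

Calculate photon energy:
E_photon = hc/λ = 5.3327 eV

Therefore:
φ = 5.3327 - 1.863 = 3.47 eV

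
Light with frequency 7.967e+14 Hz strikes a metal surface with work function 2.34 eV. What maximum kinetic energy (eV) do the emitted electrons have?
0.9549 eV

Using Einstein's photoelectric equation: KE_max = hf - φ

First, calculate the photon energy:
E_photon = hf = (6.626×10⁻³⁴ J·s)(7.967e+14 Hz)
E_photon = 3.2949 eV

Then, the maximum kinetic energy:
KE_max = E_photon - φ = 3.2949 eV - 2.34 eV = 0.9549 eV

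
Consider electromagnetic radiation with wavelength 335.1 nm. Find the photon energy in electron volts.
3.6999 eV

Using E = hf = hc/λ:

E = hc/λ = (6.626×10⁻³⁴ J·s)(3×10⁸ m/s) / (335.1×10⁻⁹ m)
E = 3.6999 eV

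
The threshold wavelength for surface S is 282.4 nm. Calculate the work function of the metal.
4.39 eV

At the threshold wavelength, photon energy equals work function:
φ = hc/λ₀

Calculating:
φ = (6.626×10⁻³⁴ J·s)(3×10⁸ m/s) / (282.4×10⁻⁹ m)
φ = 4.39 eV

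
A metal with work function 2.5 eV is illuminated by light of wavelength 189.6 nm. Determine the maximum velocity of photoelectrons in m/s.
1.1920e+06 m/s

First, find the maximum kinetic energy:
E_photon = hc/λ = 6.5393 eV
KE_max = E_photon - φ = 6.5393 - 2.5 = 4.0393 eV

Convert to Joules: KE_max = 4.0393 × 1.602×10⁻¹⁹ J = 6.4716e-19 J

Then use KE = ½mv² to find velocity:
v = √(2·KE/m) = √(2 × 6.4716e-19 J / 9.109e-31 kg)
v = 1.1920e+06 m/s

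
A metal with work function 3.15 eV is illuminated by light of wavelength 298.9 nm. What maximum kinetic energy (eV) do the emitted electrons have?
0.9980 eV

Using Einstein's photoelectric equation: KE_max = hf - φ = hc/λ - φ

First, calculate the photon energy:
E_photon = hc/λ = (6.626×10⁻³⁴ J·s)(3×10⁸ m/s) / (298.9×10⁻⁹ m)
E_photon = 4.1480 eV

Then, the maximum kinetic energy:
KE_max = E_photon - φ = 4.1480 eV - 3.15 eV = 0.9980 eV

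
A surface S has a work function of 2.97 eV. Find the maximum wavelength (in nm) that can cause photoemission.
417.46 nm

The threshold wavelength is when the photon energy equals the work function:
hc/λ₀ = φ

Solving for λ₀:
λ₀ = hc/φ = (6.626×10⁻³⁴ J·s)(3×10⁸ m/s) / (2.97 eV × 1.602×10⁻¹⁹ J/eV)
λ₀ = 417.46 nm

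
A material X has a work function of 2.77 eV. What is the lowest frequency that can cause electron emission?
6.6978e+14 Hz

The threshold frequency is when the photon energy equals the work function:
hf₀ = φ

Solving for f₀:
f₀ = φ/h = (2.77 eV × 1.602×10⁻¹⁹ J/eV) / (6.626×10⁻³⁴ J·s)
f₀ = 6.6978e+14 Hz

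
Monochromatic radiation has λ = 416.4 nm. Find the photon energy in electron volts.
2.9775 eV

Using E = hf = hc/λ:

E = hc/λ = (6.626×10⁻³⁴ J·s)(3×10⁸ m/s) / (416.4×10⁻⁹ m)
E = 2.9775 eV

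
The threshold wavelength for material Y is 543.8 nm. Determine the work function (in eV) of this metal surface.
2.28 eV

At the threshold wavelength, photon energy equals work function:
φ = hc/λ₀

Calculating:
φ = (6.626×10⁻³⁴ J·s)(3×10⁸ m/s) / (543.8×10⁻⁹ m)
φ = 2.28 eV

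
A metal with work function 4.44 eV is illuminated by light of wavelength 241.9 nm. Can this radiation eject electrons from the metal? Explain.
Yes

For photoemission, the photon energy must exceed the work function.

Photon energy: E = hc/λ = 5.1254 eV
Work function: φ = 4.44 eV

Since E_photon (5.1254 eV) > φ (4.44 eV), photoemission WILL occur.
The threshold wavelength is λ₀ = hc/φ = 279.2 nm.
Since 241.9 nm < 279.2 nm, the light has sufficient energy.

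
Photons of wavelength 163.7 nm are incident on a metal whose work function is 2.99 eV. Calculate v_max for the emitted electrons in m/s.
1.2698e+06 m/s

First, find the maximum kinetic energy:
E_photon = hc/λ = 7.5739 eV
KE_max = E_photon - φ = 7.5739 - 2.99 = 4.5839 eV

Convert to Joules: KE_max = 4.5839 × 1.602×10⁻¹⁹ J = 7.3442e-19 J

Then use KE = ½mv² to find velocity:
v = √(2·KE/m) = √(2 × 7.3442e-19 J / 9.109e-31 kg)
v = 1.2698e+06 m/s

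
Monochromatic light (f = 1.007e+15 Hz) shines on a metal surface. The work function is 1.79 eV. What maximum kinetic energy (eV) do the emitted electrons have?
2.3746 eV

Using Einstein's photoelectric equation: KE_max = hf - φ

First, calculate the photon energy:
E_photon = hf = (6.626×10⁻³⁴ J·s)(1.007e+15 Hz)
E_photon = 4.1646 eV

Then, the maximum kinetic energy:
KE_max = E_photon - φ = 4.1646 eV - 1.79 eV = 2.3746 eV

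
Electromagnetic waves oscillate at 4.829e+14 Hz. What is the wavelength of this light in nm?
620.82 nm

Using the wave equation: c = fλ

Solving for wavelength:
λ = c/f = (3×10⁸ m/s) / (4.829e+14 Hz)
λ = 620.82 nm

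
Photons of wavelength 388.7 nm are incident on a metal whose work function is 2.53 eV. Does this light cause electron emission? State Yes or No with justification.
Yes

For photoemission, the photon energy must exceed the work function.

Photon energy: E = hc/λ = 3.1897 eV
Work function: φ = 2.53 eV

Since E_photon (3.1897 eV) > φ (2.53 eV), photoemission WILL occur.
The threshold wavelength is λ₀ = hc/φ = 490.1 nm.
Since 388.7 nm < 490.1 nm, the light has sufficient energy.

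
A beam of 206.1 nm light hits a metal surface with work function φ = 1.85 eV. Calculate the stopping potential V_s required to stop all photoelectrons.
4.1657 V

The stopping potential V_s satisfies: eV_s = KE_max

First, find KE_max using Einstein's equation:
E_photon = hc/λ = 6.0157 eV
KE_max = E_photon - φ = 6.0157 - 1.85 = 4.1657 eV

Since eV_s = KE_max:
V_s = KE_max/e = 4.1657 V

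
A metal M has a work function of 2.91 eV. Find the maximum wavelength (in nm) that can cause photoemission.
426.06 nm

The threshold wavelength is when the photon energy equals the work function:
hc/λ₀ = φ

Solving for λ₀:
λ₀ = hc/φ = (6.626×10⁻³⁴ J·s)(3×10⁸ m/s) / (2.91 eV × 1.602×10⁻¹⁹ J/eV)
λ₀ = 426.06 nm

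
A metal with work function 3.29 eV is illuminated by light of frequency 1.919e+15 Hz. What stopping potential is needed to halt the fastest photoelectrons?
4.6463 V

The stopping potential V_s satisfies: eV_s = KE_max

First, find KE_max using Einstein's equation:
E_photon = hf = (6.626×10⁻³⁴ J·s)(1.919e+15 Hz) = 7.9363 eV
KE_max = E_photon - φ = 7.9363 - 3.29 = 4.6463 eV

Since eV_s = KE_max:
V_s = KE_max/e = 4.6463 V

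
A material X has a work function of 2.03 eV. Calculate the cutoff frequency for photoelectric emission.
4.9085e+14 Hz

The threshold frequency is when the photon energy equals the work function:
hf₀ = φ

Solving for f₀:
f₀ = φ/h = (2.03 eV × 1.602×10⁻¹⁹ J/eV) / (6.626×10⁻³⁴ J·s)
f₀ = 4.9085e+14 Hz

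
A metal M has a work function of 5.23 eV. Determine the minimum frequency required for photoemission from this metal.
1.2646e+15 Hz

The threshold frequency is when the photon energy equals the work function:
hf₀ = φ

Solving for f₀:
f₀ = φ/h = (5.23 eV × 1.602×10⁻¹⁹ J/eV) / (6.626×10⁻³⁴ J·s)
f₀ = 1.2646e+15 Hz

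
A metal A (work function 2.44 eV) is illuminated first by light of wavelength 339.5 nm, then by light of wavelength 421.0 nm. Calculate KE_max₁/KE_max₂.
2.4000

Using Einstein's equation: KE_max = hc/λ - φ

For λ₁ = 339.5 nm:
E₁ = hc/λ₁ = 3.6520 eV
KE₁ = E₁ - φ = 3.6520 - 2.44 = 1.2120 eV

For λ₂ = 421.0 nm:
E₂ = hc/λ₂ = 2.9450 eV
KE₂ = E₂ - φ = 2.9450 - 2.44 = 0.5050 eV

Ratio: KE₁/KE₂ = 1.2120/0.5050 = 2.4000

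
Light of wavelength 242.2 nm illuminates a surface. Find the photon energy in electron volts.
5.1191 eV

Using E = hf = hc/λ:

E = hc/λ = (6.626×10⁻³⁴ J·s)(3×10⁸ m/s) / (242.2×10⁻⁹ m)
E = 5.1191 eV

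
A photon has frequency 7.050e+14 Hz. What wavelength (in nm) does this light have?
425.24 nm

Using the wave equation: c = fλ

Solving for wavelength:
λ = c/f = (3×10⁸ m/s) / (7.050e+14 Hz)
λ = 425.24 nm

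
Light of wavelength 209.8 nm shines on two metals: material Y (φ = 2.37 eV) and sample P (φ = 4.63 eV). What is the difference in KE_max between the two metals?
2.2600 eV

Using KE_max = hc/λ - φ for each metal:

Photon energy: E = hc/λ = 5.9096 eV

For material Y (φ₁ = 2.37 eV):
KE₁ = E - φ₁ = 5.9096 - 2.37 = 3.5396 eV

For sample P (φ₂ = 4.63 eV):
KE₂ = E - φ₂ = 5.9096 - 4.63 = 1.2796 eV

Difference:
ΔKE = KE₁ - KE₂ = 3.5396 - 1.2796 = 2.2600 eV

Note: The difference equals the difference in work functions: 4.63 - 2.37 = 2.26 eV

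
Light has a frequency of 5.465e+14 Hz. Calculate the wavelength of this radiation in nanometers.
548.57 nm

Using the wave equation: c = fλ

Solving for wavelength:
λ = c/f = (3×10⁸ m/s) / (5.465e+14 Hz)
λ = 548.57 nm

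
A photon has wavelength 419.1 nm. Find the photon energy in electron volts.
2.9583 eV

Using E = hf = hc/λ:

E = hc/λ = (6.626×10⁻³⁴ J·s)(3×10⁸ m/s) / (419.1×10⁻⁹ m)
E = 2.9583 eV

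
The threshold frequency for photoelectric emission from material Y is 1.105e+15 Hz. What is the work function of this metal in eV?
4.57 eV

At the threshold frequency, photon energy equals work function:
φ = hf₀

Calculating:
φ = (6.626×10⁻³⁴ J·s)(1.105e+15 Hz)
φ = 4.57 eV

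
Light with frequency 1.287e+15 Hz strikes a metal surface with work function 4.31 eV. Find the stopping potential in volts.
1.0126 V

The stopping potential V_s satisfies: eV_s = KE_max

First, find KE_max using Einstein's equation:
E_photon = hf = (6.626×10⁻³⁴ J·s)(1.287e+15 Hz) = 5.3226 eV
KE_max = E_photon - φ = 5.3226 - 4.31 = 1.0126 eV

Since eV_s = KE_max:
V_s = KE_max/e = 1.0126 V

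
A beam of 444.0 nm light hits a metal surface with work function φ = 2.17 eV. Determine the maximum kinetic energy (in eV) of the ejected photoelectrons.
0.6224 eV

Using Einstein's photoelectric equation: KE_max = hf - φ = hc/λ - φ

First, calculate the photon energy:
E_photon = hc/λ = (6.626×10⁻³⁴ J·s)(3×10⁸ m/s) / (444.0×10⁻⁹ m)
E_photon = 2.7924 eV

Then, the maximum kinetic energy:
KE_max = E_photon - φ = 2.7924 eV - 2.17 eV = 0.6224 eV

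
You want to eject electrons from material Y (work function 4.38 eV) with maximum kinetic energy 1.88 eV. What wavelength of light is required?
198.06 nm

From Einstein's equation: KE_max = hc/λ - φ

Rearranging for λ:
hc/λ = KE_max + φ
λ = hc/(KE_max + φ)

Required photon energy:
E_photon = KE_max + φ = 1.88 + 4.38 = 6.26 eV

Required wavelength:
λ = hc/E_photon = (6.626×10⁻³⁴)(3×10⁸) / (6.26 × 1.602×10⁻¹⁹)
λ = 198.06 nm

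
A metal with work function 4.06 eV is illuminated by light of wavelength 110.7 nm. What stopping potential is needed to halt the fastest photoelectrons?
7.1400 V

The stopping potential V_s satisfies: eV_s = KE_max

First, find KE_max using Einstein's equation:
E_photon = hc/λ = 11.2000 eV
KE_max = E_photon - φ = 11.2000 - 4.06 = 7.1400 eV

Since eV_s = KE_max:
V_s = KE_max/e = 7.1400 V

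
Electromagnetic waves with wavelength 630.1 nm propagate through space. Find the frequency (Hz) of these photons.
4.7579e+14 Hz

Using the wave equation: c = fλ

Solving for frequency:
f = c/λ = (3×10⁸ m/s) / (630.1×10⁻⁹ m)
f = 4.7579e+14 Hz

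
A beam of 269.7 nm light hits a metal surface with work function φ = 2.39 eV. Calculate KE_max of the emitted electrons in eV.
2.2071 eV

Using Einstein's photoelectric equation: KE_max = hf - φ = hc/λ - φ

First, calculate the photon energy:
E_photon = hc/λ = (6.626×10⁻³⁴ J·s)(3×10⁸ m/s) / (269.7×10⁻⁹ m)
E_photon = 4.5971 eV

Then, the maximum kinetic energy:
KE_max = E_photon - φ = 4.5971 eV - 2.39 eV = 2.2071 eV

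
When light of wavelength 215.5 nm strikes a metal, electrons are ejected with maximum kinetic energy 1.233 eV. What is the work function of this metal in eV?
4.52 eV

From Einstein's photoelectric equation: KE_max = hf - φ = hc/λ - φ

Rearranging for φ:
φ = hc/λ - KE_max

Calculate photon energy:
E_photon = hc/λ = 5.7533 eV

Therefore:
φ = 5.7533 - 1.233 = 4.52 eV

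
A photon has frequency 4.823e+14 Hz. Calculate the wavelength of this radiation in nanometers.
621.59 nm

Using the wave equation: c = fλ

Solving for wavelength:
λ = c/f = (3×10⁸ m/s) / (4.823e+14 Hz)
λ = 621.59 nm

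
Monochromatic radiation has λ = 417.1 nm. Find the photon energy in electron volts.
2.9725 eV

Using E = hf = hc/λ:

E = hc/λ = (6.626×10⁻³⁴ J·s)(3×10⁸ m/s) / (417.1×10⁻⁹ m)
E = 2.9725 eV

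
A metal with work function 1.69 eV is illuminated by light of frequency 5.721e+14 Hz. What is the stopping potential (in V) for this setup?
0.6760 V

The stopping potential V_s satisfies: eV_s = KE_max

First, find KE_max using Einstein's equation:
E_photon = hf = (6.626×10⁻³⁴ J·s)(5.721e+14 Hz) = 2.3660 eV
KE_max = E_photon - φ = 2.3660 - 1.69 = 0.6760 eV

Since eV_s = KE_max:
V_s = KE_max/e = 0.6760 V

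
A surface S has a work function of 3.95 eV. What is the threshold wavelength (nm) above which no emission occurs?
313.88 nm

The threshold wavelength is when the photon energy equals the work function:
hc/λ₀ = φ

Solving for λ₀:
λ₀ = hc/φ = (6.626×10⁻³⁴ J·s)(3×10⁸ m/s) / (3.95 eV × 1.602×10⁻¹⁹ J/eV)
λ₀ = 313.88 nm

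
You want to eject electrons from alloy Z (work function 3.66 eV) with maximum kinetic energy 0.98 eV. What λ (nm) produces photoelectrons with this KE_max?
267.21 nm

From Einstein's equation: KE_max = hc/λ - φ

Rearranging for λ:
hc/λ = KE_max + φ
λ = hc/(KE_max + φ)

Required photon energy:
E_photon = KE_max + φ = 0.98 + 3.66 = 4.64 eV

Required wavelength:
λ = hc/E_photon = (6.626×10⁻³⁴)(3×10⁸) / (4.64 × 1.602×10⁻¹⁹)
λ = 267.21 nm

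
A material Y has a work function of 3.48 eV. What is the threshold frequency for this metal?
8.4146e+14 Hz

The threshold frequency is when the photon energy equals the work function:
hf₀ = φ

Solving for f₀:
f₀ = φ/h = (3.48 eV × 1.602×10⁻¹⁹ J/eV) / (6.626×10⁻³⁴ J·s)
f₀ = 8.4146e+14 Hz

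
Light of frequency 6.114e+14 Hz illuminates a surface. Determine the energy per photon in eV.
2.5285 eV

Using E = hf:

E = hf = (6.626×10⁻³⁴ J·s)(6.114e+14 Hz)
E = 2.5285 eV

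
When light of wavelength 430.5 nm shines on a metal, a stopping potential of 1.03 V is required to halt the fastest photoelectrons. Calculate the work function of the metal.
1.85 eV

The stopping potential gives the maximum kinetic energy: KE_max = eV_s = 1.03 eV

From Einstein's photoelectric equation: KE_max = hc/λ - φ
Rearranging: φ = hc/λ - KE_max

Calculate photon energy:
E_photon = hc/λ = (6.626×10⁻³⁴ J·s)(3×10⁸ m/s) / (430.5×10⁻⁹ m) = 2.8800 eV

Therefore:
φ = 2.8800 - 1.03 = 1.85 eV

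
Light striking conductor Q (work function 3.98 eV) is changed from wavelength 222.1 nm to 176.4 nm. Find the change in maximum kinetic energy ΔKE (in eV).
1.4462 eV

Using Einstein's equation: KE_max = hc/λ - φ

For λ₁ = 222.1 nm:
KE₁ = hc/λ₁ - φ = 5.5824 - 3.98 = 1.6024 eV

For λ₂ = 176.4 nm:
KE₂ = hc/λ₂ - φ = 7.0286 - 3.98 = 3.0486 eV

Change in KE:
ΔKE = KE₂ - KE₁ = 3.0486 - 1.6024 = 1.4462 eV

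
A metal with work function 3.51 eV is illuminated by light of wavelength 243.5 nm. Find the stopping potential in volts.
1.5818 V

The stopping potential V_s satisfies: eV_s = KE_max

First, find KE_max using Einstein's equation:
E_photon = hc/λ = 5.0918 eV
KE_max = E_photon - φ = 5.0918 - 3.51 = 1.5818 eV

Since eV_s = KE_max:
V_s = KE_max/e = 1.5818 V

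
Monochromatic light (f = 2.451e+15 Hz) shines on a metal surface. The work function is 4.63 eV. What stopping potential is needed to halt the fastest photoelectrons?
5.5065 V

The stopping potential V_s satisfies: eV_s = KE_max

First, find KE_max using Einstein's equation:
E_photon = hf = (6.626×10⁻³⁴ J·s)(2.451e+15 Hz) = 10.1365 eV
KE_max = E_photon - φ = 10.1365 - 4.63 = 5.5065 eV

Since eV_s = KE_max:
V_s = KE_max/e = 5.5065 V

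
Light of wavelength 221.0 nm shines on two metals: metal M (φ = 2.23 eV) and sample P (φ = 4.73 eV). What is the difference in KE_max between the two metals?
2.5000 eV

Using KE_max = hc/λ - φ for each metal:

Photon energy: E = hc/λ = 5.6101 eV

For metal M (φ₁ = 2.23 eV):
KE₁ = E - φ₁ = 5.6101 - 2.23 = 3.3801 eV

For sample P (φ₂ = 4.73 eV):
KE₂ = E - φ₂ = 5.6101 - 4.73 = 0.8801 eV

Difference:
ΔKE = KE₁ - KE₂ = 3.3801 - 0.8801 = 2.5000 eV

Note: The difference equals the difference in work functions: 4.73 - 2.23 = 2.50 eV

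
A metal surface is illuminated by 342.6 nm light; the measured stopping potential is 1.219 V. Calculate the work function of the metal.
2.40 eV

The stopping potential gives the maximum kinetic energy: KE_max = eV_s = 1.219 eV

From Einstein's photoelectric equation: KE_max = hc/λ - φ
Rearranging: φ = hc/λ - KE_max

Calculate photon energy:
E_photon = hc/λ = (6.626×10⁻³⁴ J·s)(3×10⁸ m/s) / (342.6×10⁻⁹ m) = 3.6189 eV

Therefore:
φ = 3.6189 - 1.219 = 2.40 eV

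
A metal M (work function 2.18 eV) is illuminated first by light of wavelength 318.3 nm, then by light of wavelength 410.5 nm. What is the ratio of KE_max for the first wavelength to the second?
2.0411

Using Einstein's equation: KE_max = hc/λ - φ

For λ₁ = 318.3 nm:
E₁ = hc/λ₁ = 3.8952 eV
KE₁ = E₁ - φ = 3.8952 - 2.18 = 1.7152 eV

For λ₂ = 410.5 nm:
E₂ = hc/λ₂ = 3.0203 eV
KE₂ = E₂ - φ = 3.0203 - 2.18 = 0.8403 eV

Ratio: KE₁/KE₂ = 1.7152/0.8403 = 2.0411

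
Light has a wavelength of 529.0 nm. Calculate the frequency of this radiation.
5.6672e+14 Hz

Using the wave equation: c = fλ

Solving for frequency:
f = c/λ = (3×10⁸ m/s) / (529.0×10⁻⁹ m)
f = 5.6672e+14 Hz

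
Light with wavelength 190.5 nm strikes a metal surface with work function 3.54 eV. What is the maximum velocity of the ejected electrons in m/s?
1.0218e+06 m/s

First, find the maximum kinetic energy:
E_photon = hc/λ = 6.5084 eV
KE_max = E_photon - φ = 6.5084 - 3.54 = 2.9684 eV

Convert to Joules: KE_max = 2.9684 × 1.602×10⁻¹⁹ J = 4.7558e-19 J

Then use KE = ½mv² to find velocity:
v = √(2·KE/m) = √(2 × 4.7558e-19 J / 9.109e-31 kg)
v = 1.0218e+06 m/s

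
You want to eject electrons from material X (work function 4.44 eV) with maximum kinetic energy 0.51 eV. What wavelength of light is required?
250.47 nm

From Einstein's equation: KE_max = hc/λ - φ

Rearranging for λ:
hc/λ = KE_max + φ
λ = hc/(KE_max + φ)

Required photon energy:
E_photon = KE_max + φ = 0.51 + 4.44 = 4.95 eV

Required wavelength:
λ = hc/E_photon = (6.626×10⁻³⁴)(3×10⁸) / (4.95 × 1.602×10⁻¹⁹)
λ = 250.47 nm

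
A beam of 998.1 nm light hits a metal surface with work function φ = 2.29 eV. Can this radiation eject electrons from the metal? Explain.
No

For photoemission, the photon energy must exceed the work function.

Photon energy: E = hc/λ = 1.2422 eV
Work function: φ = 2.29 eV

Since E_photon (1.2422 eV) < φ (2.29 eV), photoemission will NOT occur.
The threshold wavelength is λ₀ = hc/φ = 541.4 nm.
Since 998.1 nm > 541.4 nm, the photons lack sufficient energy.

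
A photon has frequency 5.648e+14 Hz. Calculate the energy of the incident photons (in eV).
2.3358 eV

Using E = hf:

E = hf = (6.626×10⁻³⁴ J·s)(5.648e+14 Hz)
E = 2.3358 eV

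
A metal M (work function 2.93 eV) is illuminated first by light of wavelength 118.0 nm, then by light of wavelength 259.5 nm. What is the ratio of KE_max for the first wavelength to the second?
4.1006

Using Einstein's equation: KE_max = hc/λ - φ

For λ₁ = 118.0 nm:
E₁ = hc/λ₁ = 10.5071 eV
KE₁ = E₁ - φ = 10.5071 - 2.93 = 7.5771 eV

For λ₂ = 259.5 nm:
E₂ = hc/λ₂ = 4.7778 eV
KE₂ = E₂ - φ = 4.7778 - 2.93 = 1.8478 eV

Ratio: KE₁/KE₂ = 7.5771/1.8478 = 4.1006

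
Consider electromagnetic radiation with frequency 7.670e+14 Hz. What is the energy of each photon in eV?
3.1721 eV

Using E = hf:

E = hf = (6.626×10⁻³⁴ J·s)(7.670e+14 Hz)
E = 3.1721 eV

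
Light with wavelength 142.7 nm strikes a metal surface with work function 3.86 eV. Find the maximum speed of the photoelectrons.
1.3033e+06 m/s

First, find the maximum kinetic energy:
E_photon = hc/λ = 8.6885 eV
KE_max = E_photon - φ = 8.6885 - 3.86 = 4.8285 eV

Convert to Joules: KE_max = 4.8285 × 1.602×10⁻¹⁹ J = 7.7360e-19 J

Then use KE = ½mv² to find velocity:
v = √(2·KE/m) = √(2 × 7.7360e-19 J / 9.109e-31 kg)
v = 1.3033e+06 m/s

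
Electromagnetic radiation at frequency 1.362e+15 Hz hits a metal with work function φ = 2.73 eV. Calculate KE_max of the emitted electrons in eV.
2.9028 eV

Using Einstein's photoelectric equation: KE_max = hf - φ

First, calculate the photon energy:
E_photon = hf = (6.626×10⁻³⁴ J·s)(1.362e+15 Hz)
E_photon = 5.6328 eV

Then, the maximum kinetic energy:
KE_max = E_photon - φ = 5.6328 eV - 2.73 eV = 2.9028 eV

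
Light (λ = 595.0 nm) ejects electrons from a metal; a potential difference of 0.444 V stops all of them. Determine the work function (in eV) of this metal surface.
1.64 eV

The stopping potential gives the maximum kinetic energy: KE_max = eV_s = 0.444 eV

From Einstein's photoelectric equation: KE_max = hc/λ - φ
Rearranging: φ = hc/λ - KE_max

Calculate photon energy:
E_photon = hc/λ = (6.626×10⁻³⁴ J·s)(3×10⁸ m/s) / (595.0×10⁻⁹ m) = 2.0838 eV

Therefore:
φ = 2.0838 - 0.444 = 1.64 eV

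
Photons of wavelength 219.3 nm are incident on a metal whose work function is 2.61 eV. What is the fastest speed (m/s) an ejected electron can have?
1.0347e+06 m/s

First, find the maximum kinetic energy:
E_photon = hc/λ = 5.6536 eV
KE_max = E_photon - φ = 5.6536 - 2.61 = 3.0436 eV

Convert to Joules: KE_max = 3.0436 × 1.602×10⁻¹⁹ J = 4.8764e-19 J

Then use KE = ½mv² to find velocity:
v = √(2·KE/m) = √(2 × 4.8764e-19 J / 9.109e-31 kg)
v = 1.0347e+06 m/s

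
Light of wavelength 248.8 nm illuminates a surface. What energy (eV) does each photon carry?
4.9833 eV

Using E = hf = hc/λ:

E = hc/λ = (6.626×10⁻³⁴ J·s)(3×10⁸ m/s) / (248.8×10⁻⁹ m)
E = 4.9833 eV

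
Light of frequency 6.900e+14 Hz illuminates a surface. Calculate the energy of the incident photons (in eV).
2.8536 eV

Using E = hf:

E = hf = (6.626×10⁻³⁴ J·s)(6.900e+14 Hz)
E = 2.8536 eV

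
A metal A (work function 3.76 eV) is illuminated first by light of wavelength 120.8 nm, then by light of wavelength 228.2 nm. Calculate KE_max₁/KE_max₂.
3.8871

Using Einstein's equation: KE_max = hc/λ - φ

For λ₁ = 120.8 nm:
E₁ = hc/λ₁ = 10.2636 eV
KE₁ = E₁ - φ = 10.2636 - 3.76 = 6.5036 eV

For λ₂ = 228.2 nm:
E₂ = hc/λ₂ = 5.4331 eV
KE₂ = E₂ - φ = 5.4331 - 3.76 = 1.6731 eV

Ratio: KE₁/KE₂ = 6.5036/1.6731 = 3.8871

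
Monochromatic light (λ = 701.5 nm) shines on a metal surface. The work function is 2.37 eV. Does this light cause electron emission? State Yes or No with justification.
No

For photoemission, the photon energy must exceed the work function.

Photon energy: E = hc/λ = 1.7674 eV
Work function: φ = 2.37 eV

Since E_photon (1.7674 eV) < φ (2.37 eV), photoemission will NOT occur.
The threshold wavelength is λ₀ = hc/φ = 523.1 nm.
Since 701.5 nm > 523.1 nm, the photons lack sufficient energy.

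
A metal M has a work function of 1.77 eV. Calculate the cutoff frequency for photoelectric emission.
4.2798e+14 Hz

The threshold frequency is when the photon energy equals the work function:
hf₀ = φ

Solving for f₀:
f₀ = φ/h = (1.77 eV × 1.602×10⁻¹⁹ J/eV) / (6.626×10⁻³⁴ J·s)
f₀ = 4.2798e+14 Hz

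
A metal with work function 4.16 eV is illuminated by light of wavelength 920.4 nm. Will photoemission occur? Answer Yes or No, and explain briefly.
No

For photoemission, the photon energy must exceed the work function.

Photon energy: E = hc/λ = 1.3471 eV
Work function: φ = 4.16 eV

Since E_photon (1.3471 eV) < φ (4.16 eV), photoemission will NOT occur.
The threshold wavelength is λ₀ = hc/φ = 298.0 nm.
Since 920.4 nm > 298.0 nm, the photons lack sufficient energy.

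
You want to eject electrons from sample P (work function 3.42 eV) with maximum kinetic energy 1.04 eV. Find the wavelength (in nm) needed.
277.99 nm

From Einstein's equation: KE_max = hc/λ - φ

Rearranging for λ:
hc/λ = KE_max + φ
λ = hc/(KE_max + φ)

Required photon energy:
E_photon = KE_max + φ = 1.04 + 3.42 = 4.46 eV

Required wavelength:
λ = hc/E_photon = (6.626×10⁻³⁴)(3×10⁸) / (4.46 × 1.602×10⁻¹⁹)
λ = 277.99 nm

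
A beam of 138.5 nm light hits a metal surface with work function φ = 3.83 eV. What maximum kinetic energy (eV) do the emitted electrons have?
5.1219 eV

Using Einstein's photoelectric equation: KE_max = hf - φ = hc/λ - φ

First, calculate the photon energy:
E_photon = hc/λ = (6.626×10⁻³⁴ J·s)(3×10⁸ m/s) / (138.5×10⁻⁹ m)
E_photon = 8.9519 eV

Then, the maximum kinetic energy:
KE_max = E_photon - φ = 8.9519 eV - 3.83 eV = 5.1219 eV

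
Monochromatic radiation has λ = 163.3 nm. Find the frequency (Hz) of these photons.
1.8358e+15 Hz

Using the wave equation: c = fλ

Solving for frequency:
f = c/λ = (3×10⁸ m/s) / (163.3×10⁻⁹ m)
f = 1.8358e+15 Hz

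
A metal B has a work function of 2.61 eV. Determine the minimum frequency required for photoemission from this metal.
6.3110e+14 Hz

The threshold frequency is when the photon energy equals the work function:
hf₀ = φ

Solving for f₀:
f₀ = φ/h = (2.61 eV × 1.602×10⁻¹⁹ J/eV) / (6.626×10⁻³⁴ J·s)
f₀ = 6.3110e+14 Hz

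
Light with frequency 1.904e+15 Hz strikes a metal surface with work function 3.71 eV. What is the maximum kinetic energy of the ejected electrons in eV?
4.1643 eV

Using Einstein's photoelectric equation: KE_max = hf - φ

First, calculate the photon energy:
E_photon = hf = (6.626×10⁻³⁴ J·s)(1.904e+15 Hz)
E_photon = 7.8743 eV

Then, the maximum kinetic energy:
KE_max = E_photon - φ = 7.8743 eV - 3.71 eV = 4.1643 eV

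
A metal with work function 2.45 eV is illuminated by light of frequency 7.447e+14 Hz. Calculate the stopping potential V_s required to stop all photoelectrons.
0.6298 V

The stopping potential V_s satisfies: eV_s = KE_max

First, find KE_max using Einstein's equation:
E_photon = hf = (6.626×10⁻³⁴ J·s)(7.447e+14 Hz) = 3.0798 eV
KE_max = E_photon - φ = 3.0798 - 2.45 = 0.6298 eV

Since eV_s = KE_max:
V_s = KE_max/e = 0.6298 V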